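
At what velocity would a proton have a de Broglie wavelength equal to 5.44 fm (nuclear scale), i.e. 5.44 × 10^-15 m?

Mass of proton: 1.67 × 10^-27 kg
7.29 × 10^7 m/s

From λ = h/(mv), solve for v:

v = h/(mλ)
v = (6.626 × 10^-34 J·s) / (1.67 × 10^-27 kg × 5.44 × 10^-15 m)
v = 7.29 × 10^7 m/s

Note: This velocity is 24.3% of the speed of light, so relativistic corrections would be needed for a more accurate calculation.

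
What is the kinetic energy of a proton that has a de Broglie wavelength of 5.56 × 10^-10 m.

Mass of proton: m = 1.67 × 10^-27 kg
4.25 × 10^-22 J (or 2.65 × 10^-3 eV)

From λ = h/√(2mKE), we solve for KE:

λ² = h²/(2mKE)
KE = h²/(2mλ²)
KE = (6.626 × 10^-34 J·s)² / (2 × 1.67 × 10^-27 kg × (5.56 × 10^-10 m)²)
KE = 4.25 × 10^-22 J
KE = 2.65 × 10^-3 eV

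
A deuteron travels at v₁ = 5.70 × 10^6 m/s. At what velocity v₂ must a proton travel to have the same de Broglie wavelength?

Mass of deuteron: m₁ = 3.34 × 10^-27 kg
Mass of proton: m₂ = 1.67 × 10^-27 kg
v₂ = 1.14 × 10^7 m/s

For equal de Broglie wavelengths: λ₁ = λ₂

h/(m₁v₁) = h/(m₂v₂)
m₁v₁ = m₂v₂
v₂ = v₁ · (m₁/m₂)

v₂ = 5.70 × 10^6 m/s × (3.34 × 10^-27 kg / 1.67 × 10^-27 kg)
v₂ = 1.14 × 10^7 m/s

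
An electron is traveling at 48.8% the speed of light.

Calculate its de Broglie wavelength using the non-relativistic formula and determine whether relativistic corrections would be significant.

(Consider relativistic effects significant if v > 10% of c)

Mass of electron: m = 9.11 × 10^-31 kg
Yes, relativistic corrections are needed.

Using the non-relativistic de Broglie formula λ = h/(mv):

v = 48.8% × c = 1.463 × 10^8 m/s

λ = h/(mv)
λ = (6.626 × 10^-34 J·s) / (9.11 × 10^-31 kg × 1.463 × 10^8 m/s)
λ = 4.97 × 10^-12 m

Since v = 48.8% of c > 10% of c, relativistic corrections ARE significant and the actual wavelength would differ from this non-relativistic estimate.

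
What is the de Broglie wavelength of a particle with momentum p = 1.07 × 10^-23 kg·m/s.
6.19 × 10^-11 m

Using the de Broglie relation λ = h/p:

λ = h/p
λ = (6.626 × 10^-34 J·s) / (1.07 × 10^-23 kg·m/s)
λ = 6.19 × 10^-11 m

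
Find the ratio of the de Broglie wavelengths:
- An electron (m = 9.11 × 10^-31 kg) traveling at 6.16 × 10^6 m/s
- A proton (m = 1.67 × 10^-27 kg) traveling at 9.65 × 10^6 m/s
λ₁/λ₂ = 2.87 × 10^3

Using λ = h/(mv):

λ₁ = h/(m₁v₁) = 1.18 × 10^-10 m
λ₂ = h/(m₂v₂) = 4.11 × 10^-14 m

Ratio λ₁/λ₂ = (m₂v₂)/(m₁v₁)
         = (1.67 × 10^-27 kg × 9.65 × 10^6 m/s) / (9.11 × 10^-31 kg × 6.16 × 10^6 m/s)
         = 2.87 × 10^3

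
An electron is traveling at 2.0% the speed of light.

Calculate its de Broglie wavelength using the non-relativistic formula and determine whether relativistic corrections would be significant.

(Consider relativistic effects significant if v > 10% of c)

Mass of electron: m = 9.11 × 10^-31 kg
No, relativistic corrections are not needed.

Using the non-relativistic de Broglie formula λ = h/(mv):

v = 2.0% × c = 5.996 × 10^6 m/s

λ = h/(mv)
λ = (6.626 × 10^-34 J·s) / (9.11 × 10^-31 kg × 5.996 × 10^6 m/s)
λ = 1.21 × 10^-10 m

Since v = 2.0% of c < 10% of c, relativistic corrections are NOT significant and this non-relativistic result is a good approximation.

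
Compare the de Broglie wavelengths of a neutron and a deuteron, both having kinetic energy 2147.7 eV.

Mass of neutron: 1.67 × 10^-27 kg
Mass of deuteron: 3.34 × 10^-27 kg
The neutron has the longer wavelength.

Using λ = h/√(2mKE):

For neutron: λ₁ = h/√(2m₁KE) = 6.18 × 10^-13 m
For deuteron: λ₂ = h/√(2m₂KE) = 4.37 × 10^-13 m

Since λ ∝ 1/√m at constant kinetic energy, the lighter particle has the longer wavelength.

The neutron has the longer de Broglie wavelength.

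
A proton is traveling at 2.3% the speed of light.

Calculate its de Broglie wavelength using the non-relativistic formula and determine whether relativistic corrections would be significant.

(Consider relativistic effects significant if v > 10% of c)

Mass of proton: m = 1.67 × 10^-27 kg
No, relativistic corrections are not needed.

Using the non-relativistic de Broglie formula λ = h/(mv):

v = 2.3% × c = 6.895 × 10^6 m/s

λ = h/(mv)
λ = (6.626 × 10^-34 J·s) / (1.67 × 10^-27 kg × 6.895 × 10^6 m/s)
λ = 5.75 × 10^-14 m

Since v = 2.3% of c < 10% of c, relativistic corrections are NOT significant and this non-relativistic result is a good approximation.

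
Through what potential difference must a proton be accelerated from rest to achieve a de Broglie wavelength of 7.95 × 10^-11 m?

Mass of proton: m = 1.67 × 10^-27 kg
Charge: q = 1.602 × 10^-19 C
1.30 × 10^-1 V

From λ = h/√(2mqV), we solve for V:

λ² = h²/(2mqV)
V = h²/(2mqλ²)
V = (6.626 × 10^-34 J·s)² / (2 × 1.67 × 10^-27 kg × 1.602 × 10^-19 C × (7.95 × 10^-11 m)²)
V = 1.30 × 10^-1 V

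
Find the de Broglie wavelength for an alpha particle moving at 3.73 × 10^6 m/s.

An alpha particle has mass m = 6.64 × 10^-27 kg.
2.68 × 10^-14 m

Using the de Broglie relation λ = h/(mv):

λ = h/(mv)
λ = (6.626 × 10^-34 J·s) / (6.64 × 10^-27 kg × 3.73 × 10^6 m/s)
λ = 2.68 × 10^-14 m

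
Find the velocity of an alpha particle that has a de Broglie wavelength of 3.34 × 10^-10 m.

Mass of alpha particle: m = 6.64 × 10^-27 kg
2.99 × 10^2 m/s

From the de Broglie relation λ = h/(mv), we solve for v:

v = h/(mλ)
v = (6.626 × 10^-34 J·s) / (6.64 × 10^-27 kg × 3.34 × 10^-10 m)
v = 2.99 × 10^2 m/s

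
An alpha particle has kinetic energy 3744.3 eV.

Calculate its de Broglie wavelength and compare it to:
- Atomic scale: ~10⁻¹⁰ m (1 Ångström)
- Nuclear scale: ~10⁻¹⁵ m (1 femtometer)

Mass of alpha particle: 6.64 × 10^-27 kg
λ = 2.35 × 10^-13 m, which is between nuclear and atomic scales.

Using λ = h/√(2mKE):

KE = 3744.3 eV = 5.999 × 10^-16 J

λ = h/√(2mKE)
λ = (6.626 × 10^-34 J·s) / √(2 × 6.64 × 10^-27 kg × 5.999 × 10^-16 J)
λ = 2.35 × 10^-13 m

Comparison:
- Atomic scale (10⁻¹⁰ m): λ is 0.0023× this size
- Nuclear scale (10⁻¹⁵ m): λ is 2.3e+02× this size

The wavelength is between nuclear and atomic scales.

This wavelength is appropriate for probing atomic structure but too large for nuclear physics experiments.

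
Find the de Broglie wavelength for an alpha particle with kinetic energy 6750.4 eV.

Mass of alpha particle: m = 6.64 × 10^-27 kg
1.75 × 10^-13 m

Using λ = h/√(2mKE):

First convert KE to Joules: KE = 6750.4 eV = 1.082 × 10^-15 J

λ = h/√(2mKE)
λ = (6.626 × 10^-34 J·s) / √(2 × 6.64 × 10^-27 kg × 1.082 × 10^-15 J)
λ = 1.75 × 10^-13 m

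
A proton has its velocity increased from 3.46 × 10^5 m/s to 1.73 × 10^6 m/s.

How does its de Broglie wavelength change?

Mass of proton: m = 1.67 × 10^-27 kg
The wavelength decreases by a factor of 5.

Using λ = h/(mv):

Initial wavelength: λ₁ = h/(mv₁) = 1.15 × 10^-12 m
Final wavelength: λ₂ = h/(mv₂) = 2.29 × 10^-13 m

Since λ ∝ 1/v, when velocity increases by a factor of 5, the wavelength decreases by a factor of 5.

λ₂/λ₁ = v₁/v₂ = 1/5

The wavelength decreases by a factor of 5.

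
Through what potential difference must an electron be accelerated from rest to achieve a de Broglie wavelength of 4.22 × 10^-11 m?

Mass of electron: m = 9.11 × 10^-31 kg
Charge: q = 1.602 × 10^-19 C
845 V

From λ = h/√(2mqV), we solve for V:

λ² = h²/(2mqV)
V = h²/(2mqλ²)
V = (6.626 × 10^-34 J·s)² / (2 × 9.11 × 10^-31 kg × 1.602 × 10^-19 C × (4.22 × 10^-11 m)²)
V = 845 V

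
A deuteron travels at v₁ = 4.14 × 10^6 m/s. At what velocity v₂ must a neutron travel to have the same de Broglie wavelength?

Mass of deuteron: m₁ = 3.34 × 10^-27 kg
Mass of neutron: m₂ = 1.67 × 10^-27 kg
v₂ = 8.28 × 10^6 m/s

For equal de Broglie wavelengths: λ₁ = λ₂

h/(m₁v₁) = h/(m₂v₂)
m₁v₁ = m₂v₂
v₂ = v₁ · (m₁/m₂)

v₂ = 4.14 × 10^6 m/s × (3.34 × 10^-27 kg / 1.67 × 10^-27 kg)
v₂ = 8.28 × 10^6 m/s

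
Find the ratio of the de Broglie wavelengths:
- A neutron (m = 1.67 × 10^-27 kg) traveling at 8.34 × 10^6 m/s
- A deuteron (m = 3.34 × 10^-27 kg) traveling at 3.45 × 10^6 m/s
λ₁/λ₂ = 0.827

Using λ = h/(mv):

λ₁ = h/(m₁v₁) = 4.76 × 10^-14 m
λ₂ = h/(m₂v₂) = 5.75 × 10^-14 m

Ratio λ₁/λ₂ = (m₂v₂)/(m₁v₁)
         = (3.34 × 10^-27 kg × 3.45 × 10^6 m/s) / (1.67 × 10^-27 kg × 8.34 × 10^6 m/s)
         = 0.827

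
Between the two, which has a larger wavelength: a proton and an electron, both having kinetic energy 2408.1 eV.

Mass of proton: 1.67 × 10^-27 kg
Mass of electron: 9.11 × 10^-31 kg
The electron has the longer wavelength.

Using λ = h/√(2mKE):

For proton: λ₁ = h/√(2m₁KE) = 5.84 × 10^-13 m
For electron: λ₂ = h/√(2m₂KE) = 2.50 × 10^-11 m

Since λ ∝ 1/√m at constant kinetic energy, the lighter particle has the longer wavelength.

The electron has the longer de Broglie wavelength.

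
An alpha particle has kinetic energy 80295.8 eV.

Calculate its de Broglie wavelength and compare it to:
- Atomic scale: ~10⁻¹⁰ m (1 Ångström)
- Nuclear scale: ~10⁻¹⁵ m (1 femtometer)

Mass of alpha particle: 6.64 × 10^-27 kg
λ = 5.07 × 10^-14 m, which is between nuclear and atomic scales.

Using λ = h/√(2mKE):

KE = 80295.8 eV = 1.286 × 10^-14 J

λ = h/√(2mKE)
λ = (6.626 × 10^-34 J·s) / √(2 × 6.64 × 10^-27 kg × 1.286 × 10^-14 J)
λ = 5.07 × 10^-14 m

Comparison:
- Atomic scale (10⁻¹⁰ m): λ is 0.00051× this size
- Nuclear scale (10⁻¹⁵ m): λ is 51× this size

The wavelength is between nuclear and atomic scales.

This wavelength is appropriate for probing atomic structure but too large for nuclear physics experiments.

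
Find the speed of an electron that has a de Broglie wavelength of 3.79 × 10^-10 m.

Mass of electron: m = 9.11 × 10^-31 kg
1.92 × 10^6 m/s

From the de Broglie relation λ = h/(mv), we solve for v:

v = h/(mλ)
v = (6.626 × 10^-34 J·s) / (9.11 × 10^-31 kg × 3.79 × 10^-10 m)
v = 1.92 × 10^6 m/s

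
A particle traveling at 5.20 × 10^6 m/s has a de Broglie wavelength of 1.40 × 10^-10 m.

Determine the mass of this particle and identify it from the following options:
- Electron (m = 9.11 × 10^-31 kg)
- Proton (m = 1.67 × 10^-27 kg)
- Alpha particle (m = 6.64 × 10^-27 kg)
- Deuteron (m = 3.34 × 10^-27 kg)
The particle is an electron.

From λ = h/(mv), solve for mass:

m = h/(λv)
m = (6.626 × 10^-34 J·s) / (1.40 × 10^-10 m × 5.20 × 10^6 m/s)
m = 9.10 × 10^-31 kg

Comparing with the listed masses, this is closest to an electron.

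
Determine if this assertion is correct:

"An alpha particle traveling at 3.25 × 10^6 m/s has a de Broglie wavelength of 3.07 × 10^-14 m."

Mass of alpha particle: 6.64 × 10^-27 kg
True

The claim is correct.

Using λ = h/(mv):
λ = (6.626 × 10^-34 J·s) / (6.64 × 10^-27 kg × 3.25 × 10^6 m/s)
λ = 3.07 × 10^-14 m

This matches the claimed value.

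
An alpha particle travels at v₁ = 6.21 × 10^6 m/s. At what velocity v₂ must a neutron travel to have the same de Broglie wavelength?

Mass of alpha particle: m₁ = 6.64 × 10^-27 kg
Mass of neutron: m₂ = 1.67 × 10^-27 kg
v₂ = 2.47 × 10^7 m/s

For equal de Broglie wavelengths: λ₁ = λ₂

h/(m₁v₁) = h/(m₂v₂)
m₁v₁ = m₂v₂
v₂ = v₁ · (m₁/m₂)

v₂ = 6.21 × 10^6 m/s × (6.64 × 10^-27 kg / 1.67 × 10^-27 kg)
v₂ = 2.47 × 10^7 m/s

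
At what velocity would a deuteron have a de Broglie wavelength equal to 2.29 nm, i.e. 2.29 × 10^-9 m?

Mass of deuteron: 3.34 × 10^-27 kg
8.66 × 10^1 m/s

From λ = h/(mv), solve for v:

v = h/(mλ)
v = (6.626 × 10^-34 J·s) / (3.34 × 10^-27 kg × 2.29 × 10^-9 m)
v = 8.66 × 10^1 m/s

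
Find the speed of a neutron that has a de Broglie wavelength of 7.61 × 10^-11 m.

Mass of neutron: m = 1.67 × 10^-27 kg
5.21 × 10^3 m/s

From the de Broglie relation λ = h/(mv), we solve for v:

v = h/(mλ)
v = (6.626 × 10^-34 J·s) / (1.67 × 10^-27 kg × 7.61 × 10^-11 m)
v = 5.21 × 10^3 m/s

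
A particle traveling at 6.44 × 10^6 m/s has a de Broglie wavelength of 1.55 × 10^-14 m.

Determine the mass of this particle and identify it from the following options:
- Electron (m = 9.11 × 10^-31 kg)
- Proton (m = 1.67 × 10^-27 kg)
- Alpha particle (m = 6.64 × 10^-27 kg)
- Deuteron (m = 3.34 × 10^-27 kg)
The particle is an alpha particle.

From λ = h/(mv), solve for mass:

m = h/(λv)
m = (6.626 × 10^-34 J·s) / (1.55 × 10^-14 m × 6.44 × 10^6 m/s)
m = 6.64 × 10^-27 kg

Comparing with the listed masses, this is closest to an alpha particle.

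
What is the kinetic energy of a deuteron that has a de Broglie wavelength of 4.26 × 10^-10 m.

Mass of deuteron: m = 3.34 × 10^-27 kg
3.62 × 10^-22 J (or 2.26 × 10^-3 eV)

From λ = h/√(2mKE), we solve for KE:

λ² = h²/(2mKE)
KE = h²/(2mλ²)
KE = (6.626 × 10^-34 J·s)² / (2 × 3.34 × 10^-27 kg × (4.26 × 10^-10 m)²)
KE = 3.62 × 10^-22 J
KE = 2.26 × 10^-3 eV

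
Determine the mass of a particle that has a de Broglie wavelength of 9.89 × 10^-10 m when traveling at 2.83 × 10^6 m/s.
2.37 × 10^-31 kg

From the de Broglie relation λ = h/(mv), we solve for m:

m = h/(λv)
m = (6.626 × 10^-34 J·s) / (9.89 × 10^-10 m × 2.83 × 10^6 m/s)
m = 2.37 × 10^-31 kg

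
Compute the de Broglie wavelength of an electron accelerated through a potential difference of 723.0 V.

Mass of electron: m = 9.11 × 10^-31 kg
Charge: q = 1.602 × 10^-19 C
4.56 × 10^-11 m

When a particle is accelerated through voltage V, it gains kinetic energy KE = qV.

The de Broglie wavelength is then λ = h/√(2mqV):

λ = h/√(2mqV)
λ = (6.626 × 10^-34 J·s) / √(2 × 9.11 × 10^-31 kg × 1.602 × 10^-19 C × 723.0 V)
λ = 4.56 × 10^-11 m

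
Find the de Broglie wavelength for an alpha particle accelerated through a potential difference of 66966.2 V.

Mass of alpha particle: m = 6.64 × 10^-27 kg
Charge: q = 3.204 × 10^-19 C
3.93 × 10^-14 m

When a particle is accelerated through voltage V, it gains kinetic energy KE = qV.

The de Broglie wavelength is then λ = h/√(2mqV):

λ = h/√(2mqV)
λ = (6.626 × 10^-34 J·s) / √(2 × 6.64 × 10^-27 kg × 3.204 × 10^-19 C × 66966.2 V)
λ = 3.93 × 10^-14 m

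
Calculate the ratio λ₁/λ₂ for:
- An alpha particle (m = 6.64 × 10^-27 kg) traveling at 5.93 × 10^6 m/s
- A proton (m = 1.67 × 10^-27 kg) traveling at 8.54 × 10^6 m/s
λ₁/λ₂ = 0.362

Using λ = h/(mv):

λ₁ = h/(m₁v₁) = 1.68 × 10^-14 m
λ₂ = h/(m₂v₂) = 4.65 × 10^-14 m

Ratio λ₁/λ₂ = (m₂v₂)/(m₁v₁)
         = (1.67 × 10^-27 kg × 8.54 × 10^6 m/s) / (6.64 × 10^-27 kg × 5.93 × 10^6 m/s)
         = 0.362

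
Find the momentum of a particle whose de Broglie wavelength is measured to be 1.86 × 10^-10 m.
3.56 × 10^-24 kg·m/s

From the de Broglie relation λ = h/p, we solve for p:

p = h/λ
p = (6.626 × 10^-34 J·s) / (1.86 × 10^-10 m)
p = 3.56 × 10^-24 kg·m/s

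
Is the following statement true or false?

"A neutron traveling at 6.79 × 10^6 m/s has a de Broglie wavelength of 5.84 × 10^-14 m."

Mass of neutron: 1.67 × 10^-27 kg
True

The claim is correct.

Using λ = h/(mv):
λ = (6.626 × 10^-34 J·s) / (1.67 × 10^-27 kg × 6.79 × 10^6 m/s)
λ = 5.84 × 10^-14 m

This matches the claimed value.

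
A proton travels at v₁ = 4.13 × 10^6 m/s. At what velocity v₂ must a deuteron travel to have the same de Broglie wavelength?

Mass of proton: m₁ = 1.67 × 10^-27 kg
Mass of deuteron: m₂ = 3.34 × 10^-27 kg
v₂ = 2.06 × 10^6 m/s

For equal de Broglie wavelengths: λ₁ = λ₂

h/(m₁v₁) = h/(m₂v₂)
m₁v₁ = m₂v₂
v₂ = v₁ · (m₁/m₂)

v₂ = 4.13 × 10^6 m/s × (1.67 × 10^-27 kg / 3.34 × 10^-27 kg)
v₂ = 2.06 × 10^6 m/s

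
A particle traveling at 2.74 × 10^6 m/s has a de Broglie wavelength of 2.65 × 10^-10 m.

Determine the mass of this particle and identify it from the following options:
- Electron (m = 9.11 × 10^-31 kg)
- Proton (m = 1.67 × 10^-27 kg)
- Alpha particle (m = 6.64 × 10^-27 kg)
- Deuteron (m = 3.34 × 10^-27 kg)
The particle is an electron.

From λ = h/(mv), solve for mass:

m = h/(λv)
m = (6.626 × 10^-34 J·s) / (2.65 × 10^-10 m × 2.74 × 10^6 m/s)
m = 9.13 × 10^-31 kg

Comparing with the listed masses, this is closest to an electron.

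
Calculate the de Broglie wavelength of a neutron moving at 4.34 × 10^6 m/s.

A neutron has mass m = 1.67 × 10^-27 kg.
9.14 × 10^-14 m

Using the de Broglie relation λ = h/(mv):

λ = h/(mv)
λ = (6.626 × 10^-34 J·s) / (1.67 × 10^-27 kg × 4.34 × 10^6 m/s)
λ = 9.14 × 10^-14 m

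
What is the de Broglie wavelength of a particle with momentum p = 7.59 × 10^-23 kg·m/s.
8.73 × 10^-12 m

Using the de Broglie relation λ = h/p:

λ = h/p
λ = (6.626 × 10^-34 J·s) / (7.59 × 10^-23 kg·m/s)
λ = 8.73 × 10^-12 m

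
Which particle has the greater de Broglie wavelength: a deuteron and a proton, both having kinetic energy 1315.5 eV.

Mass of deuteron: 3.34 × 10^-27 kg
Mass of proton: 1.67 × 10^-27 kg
The proton has the longer wavelength.

Using λ = h/√(2mKE):

For deuteron: λ₁ = h/√(2m₁KE) = 5.58 × 10^-13 m
For proton: λ₂ = h/√(2m₂KE) = 7.90 × 10^-13 m

Since λ ∝ 1/√m at constant kinetic energy, the lighter particle has the longer wavelength.

The proton has the longer de Broglie wavelength.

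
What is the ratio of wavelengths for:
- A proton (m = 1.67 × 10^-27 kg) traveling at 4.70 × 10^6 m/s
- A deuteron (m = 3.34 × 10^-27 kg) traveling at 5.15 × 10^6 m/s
λ₁/λ₂ = 2.19

Using λ = h/(mv):

λ₁ = h/(m₁v₁) = 8.44 × 10^-14 m
λ₂ = h/(m₂v₂) = 3.85 × 10^-14 m

Ratio λ₁/λ₂ = (m₂v₂)/(m₁v₁)
         = (3.34 × 10^-27 kg × 5.15 × 10^6 m/s) / (1.67 × 10^-27 kg × 4.70 × 10^6 m/s)
         = 2.19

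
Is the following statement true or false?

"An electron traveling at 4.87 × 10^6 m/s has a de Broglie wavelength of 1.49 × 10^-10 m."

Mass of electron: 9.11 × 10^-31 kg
True

The claim is correct.

Using λ = h/(mv):
λ = (6.626 × 10^-34 J·s) / (9.11 × 10^-31 kg × 4.87 × 10^6 m/s)
λ = 1.49 × 10^-10 m

This matches the claimed value.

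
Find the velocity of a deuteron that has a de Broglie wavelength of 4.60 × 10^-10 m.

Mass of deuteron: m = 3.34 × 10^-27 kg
4.31 × 10^2 m/s

From the de Broglie relation λ = h/(mv), we solve for v:

v = h/(mλ)
v = (6.626 × 10^-34 J·s) / (3.34 × 10^-27 kg × 4.60 × 10^-10 m)
v = 4.31 × 10^2 m/s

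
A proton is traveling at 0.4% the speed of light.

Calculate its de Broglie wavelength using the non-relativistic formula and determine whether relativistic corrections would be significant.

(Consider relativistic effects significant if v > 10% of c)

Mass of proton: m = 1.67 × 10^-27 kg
No, relativistic corrections are not needed.

Using the non-relativistic de Broglie formula λ = h/(mv):

v = 0.4% × c = 1.199 × 10^6 m/s

λ = h/(mv)
λ = (6.626 × 10^-34 J·s) / (1.67 × 10^-27 kg × 1.199 × 10^6 m/s)
λ = 3.31 × 10^-13 m

Since v = 0.4% of c < 10% of c, relativistic corrections are NOT significant and this non-relativistic result is a good approximation.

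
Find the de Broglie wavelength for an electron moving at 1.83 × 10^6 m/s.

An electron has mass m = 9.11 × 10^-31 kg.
3.97 × 10^-10 m

Using the de Broglie relation λ = h/(mv):

λ = h/(mv)
λ = (6.626 × 10^-34 J·s) / (9.11 × 10^-31 kg × 1.83 × 10^6 m/s)
λ = 3.97 × 10^-10 m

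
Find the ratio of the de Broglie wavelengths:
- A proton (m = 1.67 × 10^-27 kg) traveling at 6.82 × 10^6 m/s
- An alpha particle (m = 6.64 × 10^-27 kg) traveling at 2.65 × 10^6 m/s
λ₁/λ₂ = 1.54

Using λ = h/(mv):

λ₁ = h/(m₁v₁) = 5.82 × 10^-14 m
λ₂ = h/(m₂v₂) = 3.77 × 10^-14 m

Ratio λ₁/λ₂ = (m₂v₂)/(m₁v₁)
         = (6.64 × 10^-27 kg × 2.65 × 10^6 m/s) / (1.67 × 10^-27 kg × 6.82 × 10^6 m/s)
         = 1.54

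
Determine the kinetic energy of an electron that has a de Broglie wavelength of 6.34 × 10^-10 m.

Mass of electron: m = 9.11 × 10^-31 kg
5.99 × 10^-19 J (or 3.74 eV)

From λ = h/√(2mKE), we solve for KE:

λ² = h²/(2mKE)
KE = h²/(2mλ²)
KE = (6.626 × 10^-34 J·s)² / (2 × 9.11 × 10^-31 kg × (6.34 × 10^-10 m)²)
KE = 5.99 × 10^-19 J
KE = 3.74 eV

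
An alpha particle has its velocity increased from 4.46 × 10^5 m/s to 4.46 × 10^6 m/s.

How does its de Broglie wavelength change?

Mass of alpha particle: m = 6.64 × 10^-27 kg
The wavelength decreases by a factor of 10.

Using λ = h/(mv):

Initial wavelength: λ₁ = h/(mv₁) = 2.24 × 10^-13 m
Final wavelength: λ₂ = h/(mv₂) = 2.24 × 10^-14 m

Since λ ∝ 1/v, when velocity increases by a factor of 10, the wavelength decreases by a factor of 10.

λ₂/λ₁ = v₁/v₂ = 1/10

The wavelength decreases by a factor of 10.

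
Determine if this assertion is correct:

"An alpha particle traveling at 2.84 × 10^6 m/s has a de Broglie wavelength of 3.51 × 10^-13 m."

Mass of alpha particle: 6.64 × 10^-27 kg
False

The claim is incorrect.

Using λ = h/(mv):
λ = (6.626 × 10^-34 J·s) / (6.64 × 10^-27 kg × 2.84 × 10^6 m/s)
λ = 3.51 × 10^-14 m

The actual wavelength differs from the claimed 3.51 × 10^-13 m.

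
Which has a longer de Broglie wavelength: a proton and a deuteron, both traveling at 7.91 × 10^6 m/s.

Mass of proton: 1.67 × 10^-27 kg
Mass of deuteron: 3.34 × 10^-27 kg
The proton has the longer wavelength.

Using λ = h/(mv), since both particles have the same velocity, the wavelength depends only on mass.

For proton: λ₁ = h/(m₁v) = 5.02 × 10^-14 m
For deuteron: λ₂ = h/(m₂v) = 2.51 × 10^-14 m

Since λ ∝ 1/m at constant velocity, the lighter particle has the longer wavelength.

The proton has the longer de Broglie wavelength.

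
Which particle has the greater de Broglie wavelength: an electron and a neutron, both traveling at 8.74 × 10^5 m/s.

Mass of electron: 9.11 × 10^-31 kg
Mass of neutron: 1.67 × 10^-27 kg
The electron has the longer wavelength.

Using λ = h/(mv), since both particles have the same velocity, the wavelength depends only on mass.

For electron: λ₁ = h/(m₁v) = 8.32 × 10^-10 m
For neutron: λ₂ = h/(m₂v) = 4.54 × 10^-13 m

Since λ ∝ 1/m at constant velocity, the lighter particle has the longer wavelength.

The electron has the longer de Broglie wavelength.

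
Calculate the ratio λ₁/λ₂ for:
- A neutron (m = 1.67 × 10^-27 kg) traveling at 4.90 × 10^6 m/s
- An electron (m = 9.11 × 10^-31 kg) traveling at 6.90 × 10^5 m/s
λ₁/λ₂ = 7.68 × 10^-5

Using λ = h/(mv):

λ₁ = h/(m₁v₁) = 8.10 × 10^-14 m
λ₂ = h/(m₂v₂) = 1.05 × 10^-9 m

Ratio λ₁/λ₂ = (m₂v₂)/(m₁v₁)
         = (9.11 × 10^-31 kg × 6.90 × 10^5 m/s) / (1.67 × 10^-27 kg × 4.90 × 10^6 m/s)
         = 7.68 × 10^-5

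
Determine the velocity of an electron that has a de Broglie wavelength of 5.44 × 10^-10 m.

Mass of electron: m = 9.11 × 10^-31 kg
1.34 × 10^6 m/s

From the de Broglie relation λ = h/(mv), we solve for v:

v = h/(mλ)
v = (6.626 × 10^-34 J·s) / (9.11 × 10^-31 kg × 5.44 × 10^-10 m)
v = 1.34 × 10^6 m/s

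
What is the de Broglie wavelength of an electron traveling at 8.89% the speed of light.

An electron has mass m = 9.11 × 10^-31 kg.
2.73 × 10^-11 m

Using the de Broglie relation λ = h/(mv):

v = 8.89% × c = 2.665 × 10^7 m/s

λ = h/(mv)
λ = (6.626 × 10^-34 J·s) / (9.11 × 10^-31 kg × 2.665 × 10^7 m/s)
λ = 2.73 × 10^-11 m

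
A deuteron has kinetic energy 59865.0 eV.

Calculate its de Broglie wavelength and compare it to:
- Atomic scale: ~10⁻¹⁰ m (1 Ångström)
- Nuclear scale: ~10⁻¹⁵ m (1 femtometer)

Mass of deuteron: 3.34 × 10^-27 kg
λ = 8.28 × 10^-14 m, which is between nuclear and atomic scales.

Using λ = h/√(2mKE):

KE = 59865.0 eV = 9.591 × 10^-15 J

λ = h/√(2mKE)
λ = (6.626 × 10^-34 J·s) / √(2 × 3.34 × 10^-27 kg × 9.591 × 10^-15 J)
λ = 8.28 × 10^-14 m

Comparison:
- Atomic scale (10⁻¹⁰ m): λ is 0.00083× this size
- Nuclear scale (10⁻¹⁵ m): λ is 83× this size

The wavelength is between nuclear and atomic scales.

This wavelength is appropriate for probing atomic structure but too large for nuclear physics experiments.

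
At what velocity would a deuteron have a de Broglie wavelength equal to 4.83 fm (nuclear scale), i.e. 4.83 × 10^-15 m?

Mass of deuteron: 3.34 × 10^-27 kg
4.11 × 10^7 m/s

From λ = h/(mv), solve for v:

v = h/(mλ)
v = (6.626 × 10^-34 J·s) / (3.34 × 10^-27 kg × 4.83 × 10^-15 m)
v = 4.11 × 10^7 m/s

Note: This velocity is 13.7% of the speed of light, so relativistic corrections would be needed for a more accurate calculation.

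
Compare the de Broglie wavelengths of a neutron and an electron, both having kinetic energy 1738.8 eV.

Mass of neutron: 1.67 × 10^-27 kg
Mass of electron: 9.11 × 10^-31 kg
The electron has the longer wavelength.

Using λ = h/√(2mKE):

For neutron: λ₁ = h/√(2m₁KE) = 6.87 × 10^-13 m
For electron: λ₂ = h/√(2m₂KE) = 2.94 × 10^-11 m

Since λ ∝ 1/√m at constant kinetic energy, the lighter particle has the longer wavelength.

The electron has the longer de Broglie wavelength.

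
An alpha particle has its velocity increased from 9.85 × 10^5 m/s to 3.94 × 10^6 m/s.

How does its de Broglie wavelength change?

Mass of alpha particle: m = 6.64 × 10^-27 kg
The wavelength decreases by a factor of 4.

Using λ = h/(mv):

Initial wavelength: λ₁ = h/(mv₁) = 1.01 × 10^-13 m
Final wavelength: λ₂ = h/(mv₂) = 2.53 × 10^-14 m

Since λ ∝ 1/v, when velocity increases by a factor of 4, the wavelength decreases by a factor of 4.

λ₂/λ₁ = v₁/v₂ = 1/4

The wavelength decreases by a factor of 4.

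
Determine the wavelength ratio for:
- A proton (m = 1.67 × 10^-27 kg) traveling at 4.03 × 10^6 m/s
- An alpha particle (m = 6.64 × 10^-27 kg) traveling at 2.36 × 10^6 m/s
λ₁/λ₂ = 2.33

Using λ = h/(mv):

λ₁ = h/(m₁v₁) = 9.85 × 10^-14 m
λ₂ = h/(m₂v₂) = 4.23 × 10^-14 m

Ratio λ₁/λ₂ = (m₂v₂)/(m₁v₁)
         = (6.64 × 10^-27 kg × 2.36 × 10^6 m/s) / (1.67 × 10^-27 kg × 4.03 × 10^6 m/s)
         = 2.33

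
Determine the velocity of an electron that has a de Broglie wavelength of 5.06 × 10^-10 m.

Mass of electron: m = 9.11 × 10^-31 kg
1.44 × 10^6 m/s

From the de Broglie relation λ = h/(mv), we solve for v:

v = h/(mλ)
v = (6.626 × 10^-34 J·s) / (9.11 × 10^-31 kg × 5.06 × 10^-10 m)
v = 1.44 × 10^6 m/s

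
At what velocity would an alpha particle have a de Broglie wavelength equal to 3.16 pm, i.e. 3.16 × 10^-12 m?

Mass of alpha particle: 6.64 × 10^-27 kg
3.16 × 10^4 m/s

From λ = h/(mv), solve for v:

v = h/(mλ)
v = (6.626 × 10^-34 J·s) / (6.64 × 10^-27 kg × 3.16 × 10^-12 m)
v = 3.16 × 10^4 m/s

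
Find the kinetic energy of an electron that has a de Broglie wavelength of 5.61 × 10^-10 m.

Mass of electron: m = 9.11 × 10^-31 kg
7.66 × 10^-19 J (or 4.78 eV)

From λ = h/√(2mKE), we solve for KE:

λ² = h²/(2mKE)
KE = h²/(2mλ²)
KE = (6.626 × 10^-34 J·s)² / (2 × 9.11 × 10^-31 kg × (5.61 × 10^-10 m)²)
KE = 7.66 × 10^-19 J
KE = 4.78 eV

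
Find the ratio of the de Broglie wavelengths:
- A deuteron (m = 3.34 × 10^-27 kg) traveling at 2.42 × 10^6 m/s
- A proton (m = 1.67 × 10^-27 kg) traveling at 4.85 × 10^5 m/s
λ₁/λ₂ = 0.100

Using λ = h/(mv):

λ₁ = h/(m₁v₁) = 8.20 × 10^-14 m
λ₂ = h/(m₂v₂) = 8.18 × 10^-13 m

Ratio λ₁/λ₂ = (m₂v₂)/(m₁v₁)
         = (1.67 × 10^-27 kg × 4.85 × 10^5 m/s) / (3.34 × 10^-27 kg × 2.42 × 10^6 m/s)
         = 0.100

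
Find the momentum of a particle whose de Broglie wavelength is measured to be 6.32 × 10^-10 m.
1.05 × 10^-24 kg·m/s

From the de Broglie relation λ = h/p, we solve for p:

p = h/λ
p = (6.626 × 10^-34 J·s) / (6.32 × 10^-10 m)
p = 1.05 × 10^-24 kg·m/s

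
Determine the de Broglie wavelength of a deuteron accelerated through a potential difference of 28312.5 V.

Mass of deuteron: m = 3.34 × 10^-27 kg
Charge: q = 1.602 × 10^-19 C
1.20 × 10^-13 m

When a particle is accelerated through voltage V, it gains kinetic energy KE = qV.

The de Broglie wavelength is then λ = h/√(2mqV):

λ = h/√(2mqV)
λ = (6.626 × 10^-34 J·s) / √(2 × 3.34 × 10^-27 kg × 1.602 × 10^-19 C × 28312.5 V)
λ = 1.20 × 10^-13 m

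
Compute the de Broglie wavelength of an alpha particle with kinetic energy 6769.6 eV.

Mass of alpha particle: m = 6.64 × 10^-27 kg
1.75 × 10^-13 m

Using λ = h/√(2mKE):

First convert KE to Joules: KE = 6769.6 eV = 1.085 × 10^-15 J

λ = h/√(2mKE)
λ = (6.626 × 10^-34 J·s) / √(2 × 6.64 × 10^-27 kg × 1.085 × 10^-15 J)
λ = 1.75 × 10^-13 m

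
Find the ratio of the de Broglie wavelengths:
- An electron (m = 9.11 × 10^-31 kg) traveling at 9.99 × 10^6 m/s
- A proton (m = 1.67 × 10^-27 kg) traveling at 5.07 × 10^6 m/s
λ₁/λ₂ = 930

Using λ = h/(mv):

λ₁ = h/(m₁v₁) = 7.28 × 10^-11 m
λ₂ = h/(m₂v₂) = 7.83 × 10^-14 m

Ratio λ₁/λ₂ = (m₂v₂)/(m₁v₁)
         = (1.67 × 10^-27 kg × 5.07 × 10^6 m/s) / (9.11 × 10^-31 kg × 9.99 × 10^6 m/s)
         = 930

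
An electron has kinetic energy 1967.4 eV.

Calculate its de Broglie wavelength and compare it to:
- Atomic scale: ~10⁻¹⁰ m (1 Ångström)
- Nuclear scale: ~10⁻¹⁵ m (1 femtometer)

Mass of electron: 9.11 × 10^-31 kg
λ = 2.76 × 10^-11 m, which is between nuclear and atomic scales.

Using λ = h/√(2mKE):

KE = 1967.4 eV = 3.152 × 10^-16 J

λ = h/√(2mKE)
λ = (6.626 × 10^-34 J·s) / √(2 × 9.11 × 10^-31 kg × 3.152 × 10^-16 J)
λ = 2.76 × 10^-11 m

Comparison:
- Atomic scale (10⁻¹⁰ m): λ is 0.28× this size
- Nuclear scale (10⁻¹⁵ m): λ is 2.8e+04× this size

The wavelength is between nuclear and atomic scales.

This wavelength is appropriate for probing atomic structure but too large for nuclear physics experiments.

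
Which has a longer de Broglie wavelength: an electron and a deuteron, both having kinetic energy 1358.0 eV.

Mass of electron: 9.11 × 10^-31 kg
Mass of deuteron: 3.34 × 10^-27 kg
The electron has the longer wavelength.

Using λ = h/√(2mKE):

For electron: λ₁ = h/√(2m₁KE) = 3.33 × 10^-11 m
For deuteron: λ₂ = h/√(2m₂KE) = 5.50 × 10^-13 m

Since λ ∝ 1/√m at constant kinetic energy, the lighter particle has the longer wavelength.

The electron has the longer de Broglie wavelength.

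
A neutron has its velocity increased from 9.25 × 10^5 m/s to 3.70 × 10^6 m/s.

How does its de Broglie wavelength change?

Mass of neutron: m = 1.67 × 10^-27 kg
The wavelength decreases by a factor of 4.

Using λ = h/(mv):

Initial wavelength: λ₁ = h/(mv₁) = 4.29 × 10^-13 m
Final wavelength: λ₂ = h/(mv₂) = 1.07 × 10^-13 m

Since λ ∝ 1/v, when velocity increases by a factor of 4, the wavelength decreases by a factor of 4.

λ₂/λ₁ = v₁/v₂ = 1/4

The wavelength decreases by a factor of 4.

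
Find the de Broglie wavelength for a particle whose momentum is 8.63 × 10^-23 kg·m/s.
7.68 × 10^-12 m

Using the de Broglie relation λ = h/p:

λ = h/p
λ = (6.626 × 10^-34 J·s) / (8.63 × 10^-23 kg·m/s)
λ = 7.68 × 10^-12 m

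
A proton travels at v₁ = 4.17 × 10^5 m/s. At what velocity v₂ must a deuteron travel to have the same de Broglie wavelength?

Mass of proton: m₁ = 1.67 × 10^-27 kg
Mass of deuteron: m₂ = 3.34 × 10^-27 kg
v₂ = 2.08 × 10^5 m/s

For equal de Broglie wavelengths: λ₁ = λ₂

h/(m₁v₁) = h/(m₂v₂)
m₁v₁ = m₂v₂
v₂ = v₁ · (m₁/m₂)

v₂ = 4.17 × 10^5 m/s × (1.67 × 10^-27 kg / 3.34 × 10^-27 kg)
v₂ = 2.08 × 10^5 m/s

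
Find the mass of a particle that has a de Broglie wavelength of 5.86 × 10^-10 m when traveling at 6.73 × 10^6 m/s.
1.68 × 10^-31 kg

From the de Broglie relation λ = h/(mv), we solve for m:

m = h/(λv)
m = (6.626 × 10^-34 J·s) / (5.86 × 10^-10 m × 6.73 × 10^6 m/s)
m = 1.68 × 10^-31 kg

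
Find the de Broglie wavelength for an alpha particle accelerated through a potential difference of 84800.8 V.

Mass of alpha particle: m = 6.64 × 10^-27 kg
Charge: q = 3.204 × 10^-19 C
3.49 × 10^-14 m

When a particle is accelerated through voltage V, it gains kinetic energy KE = qV.

The de Broglie wavelength is then λ = h/√(2mqV):

λ = h/√(2mqV)
λ = (6.626 × 10^-34 J·s) / √(2 × 6.64 × 10^-27 kg × 3.204 × 10^-19 C × 84800.8 V)
λ = 3.49 × 10^-14 m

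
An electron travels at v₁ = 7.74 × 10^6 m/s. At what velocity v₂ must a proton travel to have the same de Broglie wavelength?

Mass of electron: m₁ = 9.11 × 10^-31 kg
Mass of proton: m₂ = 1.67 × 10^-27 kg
v₂ = 4.22 × 10^3 m/s

For equal de Broglie wavelengths: λ₁ = λ₂

h/(m₁v₁) = h/(m₂v₂)
m₁v₁ = m₂v₂
v₂ = v₁ · (m₁/m₂)

v₂ = 7.74 × 10^6 m/s × (9.11 × 10^-31 kg / 1.67 × 10^-27 kg)
v₂ = 4.22 × 10^3 m/s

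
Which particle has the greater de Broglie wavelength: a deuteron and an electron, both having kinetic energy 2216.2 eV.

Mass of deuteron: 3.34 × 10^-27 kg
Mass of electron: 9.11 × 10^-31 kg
The electron has the longer wavelength.

Using λ = h/√(2mKE):

For deuteron: λ₁ = h/√(2m₁KE) = 4.30 × 10^-13 m
For electron: λ₂ = h/√(2m₂KE) = 2.61 × 10^-11 m

Since λ ∝ 1/√m at constant kinetic energy, the lighter particle has the longer wavelength.

The electron has the longer de Broglie wavelength.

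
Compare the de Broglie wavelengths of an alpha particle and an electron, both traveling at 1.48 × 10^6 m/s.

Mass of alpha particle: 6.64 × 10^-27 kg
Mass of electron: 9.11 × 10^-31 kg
The electron has the longer wavelength.

Using λ = h/(mv), since both particles have the same velocity, the wavelength depends only on mass.

For alpha particle: λ₁ = h/(m₁v) = 6.74 × 10^-14 m
For electron: λ₂ = h/(m₂v) = 4.91 × 10^-10 m

Since λ ∝ 1/m at constant velocity, the lighter particle has the longer wavelength.

The electron has the longer de Broglie wavelength.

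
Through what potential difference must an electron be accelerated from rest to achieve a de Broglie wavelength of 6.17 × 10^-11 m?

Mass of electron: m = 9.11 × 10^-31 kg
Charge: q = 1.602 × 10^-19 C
395 V

From λ = h/√(2mqV), we solve for V:

λ² = h²/(2mqV)
V = h²/(2mqλ²)
V = (6.626 × 10^-34 J·s)² / (2 × 9.11 × 10^-31 kg × 1.602 × 10^-19 C × (6.17 × 10^-11 m)²)
V = 395 V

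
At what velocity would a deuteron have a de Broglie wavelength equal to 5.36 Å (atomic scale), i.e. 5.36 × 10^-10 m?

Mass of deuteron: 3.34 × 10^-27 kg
3.70 × 10^2 m/s

From λ = h/(mv), solve for v:

v = h/(mλ)
v = (6.626 × 10^-34 J·s) / (3.34 × 10^-27 kg × 5.36 × 10^-10 m)
v = 3.70 × 10^2 m/s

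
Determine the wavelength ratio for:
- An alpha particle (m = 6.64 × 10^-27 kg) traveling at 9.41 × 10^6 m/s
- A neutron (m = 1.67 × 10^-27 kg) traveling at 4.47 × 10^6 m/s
λ₁/λ₂ = 0.119

Using λ = h/(mv):

λ₁ = h/(m₁v₁) = 1.06 × 10^-14 m
λ₂ = h/(m₂v₂) = 8.88 × 10^-14 m

Ratio λ₁/λ₂ = (m₂v₂)/(m₁v₁)
         = (1.67 × 10^-27 kg × 4.47 × 10^6 m/s) / (6.64 × 10^-27 kg × 9.41 × 10^6 m/s)
         = 0.119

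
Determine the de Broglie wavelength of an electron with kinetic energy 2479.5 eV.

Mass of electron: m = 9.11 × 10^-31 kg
2.46 × 10^-11 m

Using λ = h/√(2mKE):

First convert KE to Joules: KE = 2479.5 eV = 3.973 × 10^-16 J

λ = h/√(2mKE)
λ = (6.626 × 10^-34 J·s) / √(2 × 9.11 × 10^-31 kg × 3.973 × 10^-16 J)
λ = 2.46 × 10^-11 m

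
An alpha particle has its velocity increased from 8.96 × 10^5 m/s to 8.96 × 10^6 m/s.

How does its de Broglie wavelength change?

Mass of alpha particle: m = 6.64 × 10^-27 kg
The wavelength decreases by a factor of 10.

Using λ = h/(mv):

Initial wavelength: λ₁ = h/(mv₁) = 1.11 × 10^-13 m
Final wavelength: λ₂ = h/(mv₂) = 1.11 × 10^-14 m

Since λ ∝ 1/v, when velocity increases by a factor of 10, the wavelength decreases by a factor of 10.

λ₂/λ₁ = v₁/v₂ = 1/10

The wavelength decreases by a factor of 10.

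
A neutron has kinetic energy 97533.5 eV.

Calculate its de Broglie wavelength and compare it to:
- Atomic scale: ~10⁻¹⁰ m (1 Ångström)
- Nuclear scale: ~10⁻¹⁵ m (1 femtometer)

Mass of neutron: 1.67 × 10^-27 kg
λ = 9.17 × 10^-14 m, which is between nuclear and atomic scales.

Using λ = h/√(2mKE):

KE = 97533.5 eV = 1.563 × 10^-14 J

λ = h/√(2mKE)
λ = (6.626 × 10^-34 J·s) / √(2 × 1.67 × 10^-27 kg × 1.563 × 10^-14 J)
λ = 9.17 × 10^-14 m

Comparison:
- Atomic scale (10⁻¹⁰ m): λ is 0.00092× this size
- Nuclear scale (10⁻¹⁵ m): λ is 92× this size

The wavelength is between nuclear and atomic scales.

This wavelength is appropriate for probing atomic structure but too large for nuclear physics experiments.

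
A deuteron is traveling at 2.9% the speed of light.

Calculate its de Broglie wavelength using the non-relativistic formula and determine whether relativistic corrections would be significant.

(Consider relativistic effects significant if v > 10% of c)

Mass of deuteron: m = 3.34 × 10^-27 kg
No, relativistic corrections are not needed.

Using the non-relativistic de Broglie formula λ = h/(mv):

v = 2.9% × c = 8.694 × 10^6 m/s

λ = h/(mv)
λ = (6.626 × 10^-34 J·s) / (3.34 × 10^-27 kg × 8.694 × 10^6 m/s)
λ = 2.28 × 10^-14 m

Since v = 2.9% of c < 10% of c, relativistic corrections are NOT significant and this non-relativistic result is a good approximation.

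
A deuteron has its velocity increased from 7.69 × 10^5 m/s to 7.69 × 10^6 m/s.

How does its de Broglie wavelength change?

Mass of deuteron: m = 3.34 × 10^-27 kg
The wavelength decreases by a factor of 10.

Using λ = h/(mv):

Initial wavelength: λ₁ = h/(mv₁) = 2.58 × 10^-13 m
Final wavelength: λ₂ = h/(mv₂) = 2.58 × 10^-14 m

Since λ ∝ 1/v, when velocity increases by a factor of 10, the wavelength decreases by a factor of 10.

λ₂/λ₁ = v₁/v₂ = 1/10

The wavelength decreases by a factor of 10.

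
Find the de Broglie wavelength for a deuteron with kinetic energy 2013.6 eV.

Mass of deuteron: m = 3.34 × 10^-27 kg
4.51 × 10^-13 m

Using λ = h/√(2mKE):

First convert KE to Joules: KE = 2013.6 eV = 3.226 × 10^-16 J

λ = h/√(2mKE)
λ = (6.626 × 10^-34 J·s) / √(2 × 3.34 × 10^-27 kg × 3.226 × 10^-16 J)
λ = 4.51 × 10^-13 m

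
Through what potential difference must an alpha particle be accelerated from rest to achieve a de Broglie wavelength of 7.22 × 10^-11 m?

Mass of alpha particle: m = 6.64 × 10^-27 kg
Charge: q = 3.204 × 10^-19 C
1.98 × 10^-2 V

From λ = h/√(2mqV), we solve for V:

λ² = h²/(2mqV)
V = h²/(2mqλ²)
V = (6.626 × 10^-34 J·s)² / (2 × 6.64 × 10^-27 kg × 3.204 × 10^-19 C × (7.22 × 10^-11 m)²)
V = 1.98 × 10^-2 V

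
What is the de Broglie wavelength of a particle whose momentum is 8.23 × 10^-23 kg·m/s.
8.05 × 10^-12 m

Using the de Broglie relation λ = h/p:

λ = h/p
λ = (6.626 × 10^-34 J·s) / (8.23 × 10^-23 kg·m/s)
λ = 8.05 × 10^-12 m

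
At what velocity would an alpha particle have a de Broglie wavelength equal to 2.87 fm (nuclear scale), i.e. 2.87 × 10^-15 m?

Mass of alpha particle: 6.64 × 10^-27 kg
3.48 × 10^7 m/s

From λ = h/(mv), solve for v:

v = h/(mλ)
v = (6.626 × 10^-34 J·s) / (6.64 × 10^-27 kg × 2.87 × 10^-15 m)
v = 3.48 × 10^7 m/s

Note: This velocity is 11.6% of the speed of light, so relativistic corrections would be needed for a more accurate calculation.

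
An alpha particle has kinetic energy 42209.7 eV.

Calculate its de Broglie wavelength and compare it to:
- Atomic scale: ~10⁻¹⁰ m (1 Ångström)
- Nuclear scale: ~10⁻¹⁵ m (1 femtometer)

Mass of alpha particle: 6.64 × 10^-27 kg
λ = 6.99 × 10^-14 m, which is between nuclear and atomic scales.

Using λ = h/√(2mKE):

KE = 42209.7 eV = 6.763 × 10^-15 J

λ = h/√(2mKE)
λ = (6.626 × 10^-34 J·s) / √(2 × 6.64 × 10^-27 kg × 6.763 × 10^-15 J)
λ = 6.99 × 10^-14 m

Comparison:
- Atomic scale (10⁻¹⁰ m): λ is 0.0007× this size
- Nuclear scale (10⁻¹⁵ m): λ is 70× this size

The wavelength is between nuclear and atomic scales.

This wavelength is appropriate for probing atomic structure but too large for nuclear physics experiments.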